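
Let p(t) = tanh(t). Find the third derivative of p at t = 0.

-2

The coefficient of t^3 in the expansion is -1/3, so p′′′(0) = 3! * (-1/3) = -2.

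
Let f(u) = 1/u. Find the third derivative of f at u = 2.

-3/8

From the series, [(u - 2)^3] f = -1/16; multiply by 3! = 6 to get -3/8.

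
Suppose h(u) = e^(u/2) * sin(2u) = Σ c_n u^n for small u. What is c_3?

Multiply the two series term by term and collect like powers.
[u^0] = 0;  [u^1] = 2;  [u^2] = 1;  [u^3] = -13/12.
So c_3 = h′′′(0)/3! = -13/12.

-13/12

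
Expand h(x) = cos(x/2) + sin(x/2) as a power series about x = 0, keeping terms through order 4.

Add the two expansions coefficient-wise.
h(0) = 1
h′(0) = 1/2
h′′(0) = -1/4
h′′′(0) = -1/8
h^(4)(0) = 1/16
Then c_k = h^(k)(0)/k! gives each Taylor coefficient.

x^4/384 - x^3/48 - x^2/8 + x/2 + 1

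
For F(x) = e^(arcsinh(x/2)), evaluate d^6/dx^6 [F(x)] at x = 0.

Let u equal the inner series; expand the outer function in u and truncate.
The coefficient of x^6 in the expansion is 1/1024, so F^(6)(0) = 6! * (1/1024) = 45/64.

45/64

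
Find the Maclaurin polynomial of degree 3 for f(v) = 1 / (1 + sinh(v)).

-7*v^3/6 + v^2 - v + 1

Write 1/(1+u) = 1 - u + u^2 - u^3 + ... and substitute the series for u.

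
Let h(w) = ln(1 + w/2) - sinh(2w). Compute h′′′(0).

-31/4

Combine the two series term by term.
From the series, [w^3] h = -31/24; multiply by 3! = 6 to get -31/4.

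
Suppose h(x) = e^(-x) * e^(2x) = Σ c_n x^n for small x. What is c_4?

1/24

Write out both Maclaurin series and multiply, keeping only the needed powers.
h(0) = 1
h′(0) = 1
h′′(0) = 1
h′′′(0) = 1
h^(4)(0) = 1
So c_4 = h^(4)(0)/4! = 1/24.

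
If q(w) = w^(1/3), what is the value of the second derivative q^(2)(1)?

-2/9

From the series, [(w - 1)^2] q = -1/9; multiply by 2! = 2 to get -2/9.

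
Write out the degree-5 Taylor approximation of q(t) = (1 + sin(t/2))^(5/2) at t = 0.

-95*t^5/24576 - 85*t^4/2048 - 5*t^3/384 + 15*t^2/32 + 5*t/4 + 1

Compose series: expand the inner function first, then feed it into the outer expansion.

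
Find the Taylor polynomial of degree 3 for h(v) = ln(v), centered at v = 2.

(v - 2)^3/24 - (v - 2)^2/8 + (v - 2)/2 + ln(2)

h(2) = ln(2)
h′(2) = 1/2
h′′(2) = -1/4
h′′′(2) = 1/4
Dividing each by k! gives the coefficients c_0, ..., c_3.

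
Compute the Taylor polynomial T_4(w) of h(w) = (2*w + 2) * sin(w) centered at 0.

-w^4/3 - w^3/3 + 2*w^2 + 2*w

Multiply each power in the prefactor through the base expansion.
[w^0] = 0;  [w^1] = 2;  [w^2] = 2;  [w^3] = -1/3;  [w^4] = -1/3.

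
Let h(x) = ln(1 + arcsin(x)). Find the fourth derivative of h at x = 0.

-10

Let u equal the inner series; expand the outer function in u and truncate.
The coefficient of x^4 in the expansion is -5/12, so h^(4)(0) = 4! * (-5/12) = -10.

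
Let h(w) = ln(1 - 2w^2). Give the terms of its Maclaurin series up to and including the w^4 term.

-2*w^4 - 2*w^2

h(0) = 0
h′(0) = 0
h′′(0) = -4
h′′′(0) = 0
h^(4)(0) = -48
Then c_k = h^(k)(0)/k! gives each Taylor coefficient.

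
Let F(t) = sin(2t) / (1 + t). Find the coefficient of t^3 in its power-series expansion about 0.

2/3

Expand each factor separately, then convolve coefficients.
F(0) = 0
F′(0) = 2
F′′(0) = -4
F′′′(0) = 4
So c_3 = F′′′(0)/3! = 2/3.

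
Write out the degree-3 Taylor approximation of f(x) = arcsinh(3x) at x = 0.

-9*x^3/2 + 3*x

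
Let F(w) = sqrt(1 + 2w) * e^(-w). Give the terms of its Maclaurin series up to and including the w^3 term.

4*w^3/3 - w^2 + 1

Expand each factor separately, then convolve coefficients.
F(0) = 1
F′(0) = 0
F′′(0) = -2
F′′′(0) = 8
The Taylor polynomial is Σ F^(k)(0)/k! · w^k.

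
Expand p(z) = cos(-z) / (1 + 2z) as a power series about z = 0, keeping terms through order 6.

40439*z^6/720 - 337*z^5/12 + 337*z^4/24 - 7*z^3 + 7*z^2/2 - 2*z + 1

Multiply the two series term by term and collect like powers.
p(0) = 1
p′(0) = -2
p′′(0) = 7
p′′′(0) = -42
p^(4)(0) = 337
p^(5)(0) = -3370
p^(6)(0) = 40439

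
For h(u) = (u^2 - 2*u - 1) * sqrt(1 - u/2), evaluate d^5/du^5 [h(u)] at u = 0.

Distribute the polynomial across the series and collect like powers.
From the series, [u^5] h = -17/8192; multiply by 5! = 120 to get -255/1024.

-255/1024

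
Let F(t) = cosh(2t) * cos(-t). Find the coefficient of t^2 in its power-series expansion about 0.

3/2

Expand each factor separately, then convolve coefficients.
F(0) = 1
F′(0) = 0
F′′(0) = 3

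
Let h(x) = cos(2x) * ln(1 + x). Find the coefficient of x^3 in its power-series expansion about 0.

-5/3

Expand each factor separately, then convolve coefficients.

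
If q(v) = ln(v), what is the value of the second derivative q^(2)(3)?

The coefficient of (v - 3)^2 in the expansion is -1/18, so q′′(3) = 2! * (-1/18) = -1/9.

-1/9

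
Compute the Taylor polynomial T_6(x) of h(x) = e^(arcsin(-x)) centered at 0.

Compose series: expand the inner function first, then feed it into the outer expansion.

17*x^6/144 - x^5/6 + 5*x^4/24 - x^3/3 + x^2/2 - x + 1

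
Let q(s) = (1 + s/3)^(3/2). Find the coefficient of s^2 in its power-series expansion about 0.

1/24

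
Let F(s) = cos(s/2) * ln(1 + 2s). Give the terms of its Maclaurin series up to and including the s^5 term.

Take the Cauchy product of the two expansions.
F(0) = 0
F′(0) = 2
F′′(0) = -4
F′′′(0) = 29/2
F^(4)(0) = -90
F^(5)(0) = 5829/8
Then c_k = F^(k)(0)/k! gives each Taylor coefficient.

1943*s^5/320 - 15*s^4/4 + 29*s^3/12 - 2*s^2 + 2*s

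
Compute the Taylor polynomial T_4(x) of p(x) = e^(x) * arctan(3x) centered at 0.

-17*x^4/2 - 15*x^3/2 + 3*x^2 + 3*x

Multiply the two series term by term and collect like powers.
[x^0] = 0;  [x^1] = 3;  [x^2] = 3;  [x^3] = -15/2;  [x^4] = -17/2.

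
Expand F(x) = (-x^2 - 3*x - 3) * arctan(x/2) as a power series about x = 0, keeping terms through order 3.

-3*x^3/8 - 3*x^2/2 - 3*x/2

Shift and add copies of the series according to the polynomial's terms.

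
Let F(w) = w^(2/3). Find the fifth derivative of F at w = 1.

The coefficient of (w - 1)^5 in the expansion is 14/729, so F^(5)(1) = 5! * (14/729) = 560/243.

560/243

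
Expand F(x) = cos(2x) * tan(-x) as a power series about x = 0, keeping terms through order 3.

Write out both Maclaurin series and multiply, keeping only the needed powers.

5*x^3/3 - x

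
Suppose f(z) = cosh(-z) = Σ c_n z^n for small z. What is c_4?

1/24

f(0) = 1
f′(0) = 0
f′′(0) = 1
f′′′(0) = 0
f^(4)(0) = 1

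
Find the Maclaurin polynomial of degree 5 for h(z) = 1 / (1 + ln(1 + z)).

Use the geometric series for the reciprocal, then substitute.
[z^0] = 1;  [z^1] = -1;  [z^2] = 3/2;  [z^3] = -7/3;  [z^4] = 11/3;  [z^5] = -347/60.

-347*z^5/60 + 11*z^4/3 - 7*z^3/3 + 3*z^2/2 - z + 1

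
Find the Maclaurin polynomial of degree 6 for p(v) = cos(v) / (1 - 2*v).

Expand 1/(denominator) as a geometric series and multiply by the numerator's series.
p(0) = 1
p′(0) = 2
p′′(0) = 7
p′′′(0) = 42
p^(4)(0) = 337
p^(5)(0) = 3370
p^(6)(0) = 40439

40439*v^6/720 + 337*v^5/12 + 337*v^4/24 + 7*v^3 + 7*v^2/2 + 2*v + 1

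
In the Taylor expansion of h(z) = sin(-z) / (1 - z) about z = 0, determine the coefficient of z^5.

Expand 1/(denominator) as a geometric series and multiply by the numerator's series.
h(0) = 0
h′(0) = -1
h′′(0) = -2
h′′′(0) = -5
h^(4)(0) = -20
h^(5)(0) = -101
So c_5 = h^(5)(0)/5! = -101/120.

-101/120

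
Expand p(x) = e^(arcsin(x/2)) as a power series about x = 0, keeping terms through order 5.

Let u equal the inner series; expand the outer function in u and truncate.
p(0) = 1
p′(0) = 1/2
p′′(0) = 1/4
p′′′(0) = 1/4
p^(4)(0) = 5/16
p^(5)(0) = 5/8

x^5/192 + 5*x^4/384 + x^3/24 + x^2/8 + x/2 + 1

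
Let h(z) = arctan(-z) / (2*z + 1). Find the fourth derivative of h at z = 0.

Multiply the numerator's expansion by the denominator's geometric series.
The coefficient of z^4 in the expansion is 22/3, so h^(4)(0) = 4! * (22/3) = 176.

176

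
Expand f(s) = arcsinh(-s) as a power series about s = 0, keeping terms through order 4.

f(0) = 0
f′(0) = -1
f′′(0) = 0
f′′′(0) = 1
f^(4)(0) = 0

s^3/6 - s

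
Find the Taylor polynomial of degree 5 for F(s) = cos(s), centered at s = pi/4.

-sqrt(2)*(s - pi/4)^5/240 + sqrt(2)*(s - pi/4)^4/48 + sqrt(2)*(s - pi/4)^3/12 - sqrt(2)*(s - pi/4)^2/4 - sqrt(2)*(s - pi/4)/2 + sqrt(2)/2

F(pi/4) = sqrt(2)/2
F′(pi/4) = -sqrt(2)/2
F′′(pi/4) = -sqrt(2)/2
F′′′(pi/4) = sqrt(2)/2
F^(4)(pi/4) = sqrt(2)/2
F^(5)(pi/4) = -sqrt(2)/2
Then c_k = F^(k)(pi/4)/k! gives each Taylor coefficient.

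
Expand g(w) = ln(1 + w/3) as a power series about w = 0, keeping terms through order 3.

w^3/81 - w^2/18 + w/3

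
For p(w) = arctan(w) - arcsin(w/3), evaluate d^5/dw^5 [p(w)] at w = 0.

Expand each term separately and add.
The coefficient of w^5 in the expansion is 647/3240, so p^(5)(0) = 5! * (647/3240) = 647/27.

647/27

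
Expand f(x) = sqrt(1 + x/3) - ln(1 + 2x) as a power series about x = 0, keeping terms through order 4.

Expand each term separately and add.

41467*x^4/10368 - 1151*x^3/432 + 143*x^2/72 - 11*x/6 + 1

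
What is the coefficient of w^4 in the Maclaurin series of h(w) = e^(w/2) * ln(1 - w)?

-1/2

Multiply the two series term by term and collect like powers.
h(0) = 0
h′(0) = -1
h′′(0) = -2
h′′′(0) = -17/4
h^(4)(0) = -12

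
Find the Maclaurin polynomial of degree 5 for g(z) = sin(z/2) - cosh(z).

Add the two expansions coefficient-wise.
[z^0] = -1;  [z^1] = 1/2;  [z^2] = -1/2;  [z^3] = -1/48;  [z^4] = -1/24;  [z^5] = 1/3840.

z^5/3840 - z^4/24 - z^3/48 - z^2/2 + z/2 - 1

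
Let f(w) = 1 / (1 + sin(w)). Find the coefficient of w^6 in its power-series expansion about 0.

Use the geometric series for the reciprocal, then substitute.
f(0) = 1
f′(0) = -1
f′′(0) = 2
f′′′(0) = -5
f^(4)(0) = 16
f^(5)(0) = -61
f^(6)(0) = 272

17/45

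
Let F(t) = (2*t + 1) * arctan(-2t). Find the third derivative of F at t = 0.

Shift and add copies of the series according to the polynomial's terms.
The coefficient of t^3 in the expansion is 8/3, so F′′′(0) = 3! * (8/3) = 16.

16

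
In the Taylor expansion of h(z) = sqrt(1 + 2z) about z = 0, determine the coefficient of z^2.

-1/2

h(0) = 1
h′(0) = 1
h′′(0) = -1
So c_2 = h′′(0)/2! = -1/2.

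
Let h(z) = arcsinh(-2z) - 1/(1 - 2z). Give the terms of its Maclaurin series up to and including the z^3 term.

-20*z^3/3 - 4*z^2 - 4*z - 1

Expand each term separately and add.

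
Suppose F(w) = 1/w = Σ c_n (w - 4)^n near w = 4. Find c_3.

Compute the successive derivatives at the expansion point and divide by k!.

-1/256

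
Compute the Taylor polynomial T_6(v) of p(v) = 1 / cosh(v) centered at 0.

-61*v^6/720 + 5*v^4/24 - v^2/2 + 1

Invert the denominator's series and multiply.
[v^0] = 1;  [v^1] = 0;  [v^2] = -1/2;  [v^3] = 0;  [v^4] = 5/24;  [v^5] = 0;  [v^6] = -61/720.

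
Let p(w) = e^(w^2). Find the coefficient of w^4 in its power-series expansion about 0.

Compute the successive derivatives at the expansion point and divide by k!.
p(0) = 1
p′(0) = 0
p′′(0) = 2
p′′′(0) = 0
p^(4)(0) = 12
Dividing each by k! gives the coefficients c_0, ..., c_4.

1/2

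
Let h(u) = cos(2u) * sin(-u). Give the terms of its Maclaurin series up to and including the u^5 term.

Take the Cauchy product of the two expansions.
h(0) = 0
h′(0) = -1
h′′(0) = 0
h′′′(0) = 13
h^(4)(0) = 0
h^(5)(0) = -121
Dividing each by k! gives the coefficients c_0, ..., c_5.

-121*u^5/120 + 13*u^3/6 - u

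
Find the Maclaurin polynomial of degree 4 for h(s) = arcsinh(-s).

s^3/6 - s

h(0) = 0
h′(0) = -1
h′′(0) = 0
h′′′(0) = 1
h^(4)(0) = 0
Dividing each by k! gives the coefficients c_0, ..., c_4.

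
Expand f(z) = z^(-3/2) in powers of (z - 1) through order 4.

315*(z - 1)^4/128 - 35*(z - 1)^3/16 + 15*(z - 1)^2/8 - 3*(z - 1)/2 + 1

Use the known series and substitute for the argument.
f(1) = 1
f′(1) = -3/2
f′′(1) = 15/4
f′′′(1) = -105/8
f^(4)(1) = 945/16
Then c_k = f^(k)(1)/k! gives each Taylor coefficient.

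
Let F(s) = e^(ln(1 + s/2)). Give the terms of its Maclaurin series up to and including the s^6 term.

s/2 + 1

Let u equal the inner series; expand the outer function in u and truncate.
F(0) = 1
F′(0) = 1/2
F′′(0) = 0
F′′′(0) = 0
F^(4)(0) = 0
F^(5)(0) = 0
F^(6)(0) = 0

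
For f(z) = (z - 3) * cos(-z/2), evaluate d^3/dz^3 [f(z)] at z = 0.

Multiply each power in the prefactor through the base expansion.
The coefficient of z^3 in the expansion is -1/8, so f′′′(0) = 3! * (-1/8) = -3/4.

-3/4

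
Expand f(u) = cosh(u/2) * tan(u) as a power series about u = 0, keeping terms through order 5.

341*u^5/1920 + 11*u^3/24 + u

Write out both Maclaurin series and multiply, keeping only the needed powers.
[u^0] = 0;  [u^1] = 1;  [u^2] = 0;  [u^3] = 11/24;  [u^4] = 0;  [u^5] = 341/1920.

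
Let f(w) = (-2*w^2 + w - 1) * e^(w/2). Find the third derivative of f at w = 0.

-43/8

Shift and add copies of the series according to the polynomial's terms.
From the series, [w^3] f = -43/48; multiply by 3! = 6 to get -43/8.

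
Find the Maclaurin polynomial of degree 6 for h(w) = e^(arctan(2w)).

Plug the Maclaurin series of the inner function into that of the outer and collect terms.
h(0) = 1
h′(0) = 2
h′′(0) = 4
h′′′(0) = -8
h^(4)(0) = -112
h^(5)(0) = 160
h^(6)(0) = 9280

116*w^6/9 + 4*w^5/3 - 14*w^4/3 - 4*w^3/3 + 2*w^2 + 2*w + 1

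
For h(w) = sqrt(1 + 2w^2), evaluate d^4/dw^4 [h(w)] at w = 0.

Apply the Taylor formula c_k = f^(k)(a)/k!.
The coefficient of w^4 in the expansion is -1/2, so h^(4)(0) = 4! * (-1/2) = -12.

-12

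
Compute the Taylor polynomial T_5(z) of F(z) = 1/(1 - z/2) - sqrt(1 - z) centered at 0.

Expand each term separately and add.
F(0) = 0
F′(0) = 1
F′′(0) = 3/4
F′′′(0) = 9/8
F^(4)(0) = 39/16
F^(5)(0) = 225/32
Then c_k = F^(k)(0)/k! gives each Taylor coefficient.

15*z^5/256 + 13*z^4/128 + 3*z^3/16 + 3*z^2/8 + z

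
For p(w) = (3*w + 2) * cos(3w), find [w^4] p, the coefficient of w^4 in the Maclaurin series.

27/4

Multiply each power in the prefactor through the base expansion.
[w^0] = 2;  [w^1] = 3;  [w^2] = -9;  [w^3] = -27/2;  [w^4] = 27/4.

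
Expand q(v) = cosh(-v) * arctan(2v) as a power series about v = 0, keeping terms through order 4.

Expand each factor separately, then convolve coefficients.

-5*v^3/3 + 2*v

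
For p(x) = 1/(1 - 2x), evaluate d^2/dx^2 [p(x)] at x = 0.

From the series, [x^2] p = 4; multiply by 2! = 2 to get 8.

8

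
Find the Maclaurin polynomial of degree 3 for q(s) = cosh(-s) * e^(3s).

Take the Cauchy product of the two expansions.
q(0) = 1
q′(0) = 3
q′′(0) = 10
q′′′(0) = 36
Dividing each by k! gives the coefficients c_0, ..., c_3.

6*s^3 + 5*s^2 + 3*s + 1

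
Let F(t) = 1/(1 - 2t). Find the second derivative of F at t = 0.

From the series, [t^2] F = 4; multiply by 2! = 2 to get 8.

8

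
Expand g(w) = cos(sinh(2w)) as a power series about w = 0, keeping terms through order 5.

-2*w^4 - 2*w^2 + 1

Compose series: expand the inner function first, then feed it into the outer expansion.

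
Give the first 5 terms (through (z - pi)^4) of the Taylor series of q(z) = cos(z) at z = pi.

q(pi) = -1
q′(pi) = 0
q′′(pi) = 1
q′′′(pi) = 0
q^(4)(pi) = -1
Then c_k = q^(k)(pi)/k! gives each Taylor coefficient.

-(z - pi)^4/24 + (z - pi)^2/2 - 1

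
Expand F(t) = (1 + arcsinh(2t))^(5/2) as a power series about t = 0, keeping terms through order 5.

11*t^5/8 - 85*t^4/8 - 5*t^3/6 + 15*t^2/2 + 5*t + 1

Substitute the inner expansion into the outer series and collect powers.
F(0) = 1
F′(0) = 5
F′′(0) = 15
F′′′(0) = -5
F^(4)(0) = -255
F^(5)(0) = 165
The Taylor polynomial is Σ F^(k)(0)/k! · t^k.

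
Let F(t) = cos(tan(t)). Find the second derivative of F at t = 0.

Substitute the inner expansion into the outer series and collect powers.
From the series, [t^2] F = -1/2; multiply by 2! = 2 to get -1.

-1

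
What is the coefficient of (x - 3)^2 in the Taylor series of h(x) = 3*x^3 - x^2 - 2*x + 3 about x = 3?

26

Use the known series and substitute for the argument.
[(x - 3)^0] = 69;  [(x - 3)^1] = 73;  [(x - 3)^2] = 26.
So c_2 = h′′(3)/2! = 26.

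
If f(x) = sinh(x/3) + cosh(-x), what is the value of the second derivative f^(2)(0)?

1

Combine the two series term by term.
The coefficient of x^2 in the expansion is 1/2, so f′′(0) = 2! * (1/2) = 1.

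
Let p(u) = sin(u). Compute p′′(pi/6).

The coefficient of (u - pi/6)^2 in the expansion is -1/4, so p′′(pi/6) = 2! * (-1/4) = -1/2.

-1/2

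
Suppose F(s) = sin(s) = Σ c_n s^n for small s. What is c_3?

-1/6

Differentiate repeatedly and evaluate at the center.
[s^0] = 0;  [s^1] = 1;  [s^2] = 0;  [s^3] = -1/6.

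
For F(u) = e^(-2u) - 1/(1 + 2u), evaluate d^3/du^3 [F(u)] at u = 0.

Expand each term separately and add.
The coefficient of u^3 in the expansion is 20/3, so F′′′(0) = 3! * (20/3) = 40.

40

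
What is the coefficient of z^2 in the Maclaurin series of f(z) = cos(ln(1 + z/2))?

Substitute the inner expansion into the outer series and collect powers.
f(0) = 1
f′(0) = 0
f′′(0) = -1/4

-1/8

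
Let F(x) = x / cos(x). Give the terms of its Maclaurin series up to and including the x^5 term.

Invert the denominator's series and multiply.
[x^0] = 0;  [x^1] = 1;  [x^2] = 0;  [x^3] = 1/2;  [x^4] = 0;  [x^5] = 5/24.

5*x^5/24 + x^3/2 + x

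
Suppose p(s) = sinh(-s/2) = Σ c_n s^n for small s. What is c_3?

-1/48

Compute the successive derivatives at the expansion point and divide by k!.
[s^0] = 0;  [s^1] = -1/2;  [s^2] = 0;  [s^3] = -1/48.
So c_3 = p′′′(0)/3! = -1/48.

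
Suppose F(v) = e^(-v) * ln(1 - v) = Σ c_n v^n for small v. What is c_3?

-1/3

Take the Cauchy product of the two expansions.
F(0) = 0
F′(0) = -1
F′′(0) = 1
F′′′(0) = -2
Then c_k = F^(k)(0)/k! gives each Taylor coefficient.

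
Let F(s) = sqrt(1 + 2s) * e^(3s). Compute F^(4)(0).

Expand each factor separately, then convolve coefficients.
From the series, [s^4] F = 13/2; multiply by 4! = 24 to get 156.

156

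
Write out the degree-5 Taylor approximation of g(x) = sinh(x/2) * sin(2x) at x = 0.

-5*x^4/8 + x^2

Multiply the two series term by term and collect like powers.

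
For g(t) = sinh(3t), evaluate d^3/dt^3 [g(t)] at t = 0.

27

From the series, [t^3] g = 9/2; multiply by 3! = 6 to get 27.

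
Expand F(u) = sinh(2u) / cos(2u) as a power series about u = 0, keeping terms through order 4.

16*u^3/3 + 2*u

Invert the denominator's series and multiply.
F(0) = 0
F′(0) = 2
F′′(0) = 0
F′′′(0) = 32
F^(4)(0) = 0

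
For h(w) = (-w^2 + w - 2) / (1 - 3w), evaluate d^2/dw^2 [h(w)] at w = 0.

Multiply each power in the prefactor through the base expansion.
The coefficient of w^2 in the expansion is -16, so h′′(0) = 2! * (-16) = -32.

-32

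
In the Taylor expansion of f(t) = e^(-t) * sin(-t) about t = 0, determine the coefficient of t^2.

1

Take the Cauchy product of the two expansions.
[t^0] = 0;  [t^1] = -1;  [t^2] = 1.
So c_2 = f′′(0)/2! = 1.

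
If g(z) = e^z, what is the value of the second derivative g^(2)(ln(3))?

From the series, [(z - ln(3))^2] g = 3/2; multiply by 2! = 2 to get 3.

3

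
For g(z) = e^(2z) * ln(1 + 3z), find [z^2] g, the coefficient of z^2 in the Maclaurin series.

3/2

Write out both Maclaurin series and multiply, keeping only the needed powers.
g(0) = 0
g′(0) = 3
g′′(0) = 3
Then c_k = g^(k)(0)/k! gives each Taylor coefficient.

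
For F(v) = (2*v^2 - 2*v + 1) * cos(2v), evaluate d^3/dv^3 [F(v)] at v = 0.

24

Multiply each power in the prefactor through the base expansion.
The coefficient of v^3 in the expansion is 4, so F′′′(0) = 3! * (4) = 24.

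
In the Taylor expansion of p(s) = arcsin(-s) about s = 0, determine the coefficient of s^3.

-1/6

Apply the Taylor formula c_k = f^(k)(a)/k!.
p(0) = 0
p′(0) = -1
p′′(0) = 0
p′′′(0) = -1
So c_3 = p′′′(0)/3! = -1/6.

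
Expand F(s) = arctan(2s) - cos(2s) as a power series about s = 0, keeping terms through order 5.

Expand each term separately and add.

32*s^5/5 - 2*s^4/3 - 8*s^3/3 + 2*s^2 + 2*s - 1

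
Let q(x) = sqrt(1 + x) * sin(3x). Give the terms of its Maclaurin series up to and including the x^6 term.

Expand each factor separately, then convolve coefficients.
q(0) = 0
q′(0) = 3
q′′(0) = 3
q′′′(0) = -117/4
q^(4)(0) = -99/2
q^(5)(0) = 4743/16
q^(6)(0) = 9369/16
The Taylor polynomial is Σ q^(k)(0)/k! · x^k.

1041*x^6/1280 + 1581*x^5/640 - 33*x^4/16 - 39*x^3/8 + 3*x^2/2 + 3*x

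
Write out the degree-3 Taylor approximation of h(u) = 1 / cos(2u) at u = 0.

Divide the numerator series by the denominator series (power-series long division).
[u^0] = 1;  [u^1] = 0;  [u^2] = 2;  [u^3] = 0.

2*u^2 + 1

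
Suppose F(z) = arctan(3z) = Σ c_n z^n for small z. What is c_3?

-9

F(0) = 0
F′(0) = 3
F′′(0) = 0
F′′′(0) = -54
The Taylor polynomial is Σ F^(k)(0)/k! · z^k.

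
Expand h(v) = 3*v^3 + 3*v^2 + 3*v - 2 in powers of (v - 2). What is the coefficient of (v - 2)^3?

Differentiate repeatedly and evaluate at the center.
[(v - 2)^0] = 40;  [(v - 2)^1] = 51;  [(v - 2)^2] = 21;  [(v - 2)^3] = 3.

3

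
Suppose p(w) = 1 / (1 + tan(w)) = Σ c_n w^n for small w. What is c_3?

-4/3

Write 1/(1+u) = 1 - u + u^2 - u^3 + ... and substitute the series for u.
So c_3 = p′′′(0)/3! = -4/3.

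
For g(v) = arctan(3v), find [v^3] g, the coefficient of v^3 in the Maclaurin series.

-9

g(0) = 0
g′(0) = 3
g′′(0) = 0
g′′′(0) = -54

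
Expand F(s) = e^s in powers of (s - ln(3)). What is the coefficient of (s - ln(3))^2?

[(s - ln(3))^0] = 3;  [(s - ln(3))^1] = 3;  [(s - ln(3))^2] = 3/2.

3/2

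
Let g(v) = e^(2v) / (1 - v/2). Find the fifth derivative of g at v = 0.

Expand each factor separately, then convolve coefficients.
The coefficient of v^5 in the expansion is 643/480, so g^(5)(0) = 5! * (643/480) = 643/4.

643/4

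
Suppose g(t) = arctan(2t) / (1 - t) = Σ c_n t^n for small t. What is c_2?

Expand 1/(denominator) as a geometric series and multiply by the numerator's series.
[t^0] = 0;  [t^1] = 2;  [t^2] = 2.
So c_2 = g′′(0)/2! = 2.

2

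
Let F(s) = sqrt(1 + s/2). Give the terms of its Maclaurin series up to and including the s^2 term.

F(0) = 1
F′(0) = 1/4
F′′(0) = -1/16

-s^2/32 + s/4 + 1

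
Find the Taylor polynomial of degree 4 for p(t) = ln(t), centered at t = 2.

-(t - 2)^4/64 + (t - 2)^3/24 - (t - 2)^2/8 + (t - 2)/2 + ln(2)

Differentiate repeatedly and evaluate at the center.
p(2) = ln(2)
p′(2) = 1/2
p′′(2) = -1/4
p′′′(2) = 1/4
p^(4)(2) = -3/8
The Taylor polynomial is Σ p^(k)(2)/k! · (t - 2)^k.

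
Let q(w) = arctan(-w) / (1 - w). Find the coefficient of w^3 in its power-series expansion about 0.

Multiply the numerator's expansion by the denominator's geometric series.
q(0) = 0
q′(0) = -1
q′′(0) = -2
q′′′(0) = -4
So c_3 = q′′′(0)/3! = -2/3.

-2/3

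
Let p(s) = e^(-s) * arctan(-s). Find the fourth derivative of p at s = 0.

-4

Write out both Maclaurin series and multiply, keeping only the needed powers.
From the series, [s^4] p = -1/6; multiply by 4! = 24 to get -4.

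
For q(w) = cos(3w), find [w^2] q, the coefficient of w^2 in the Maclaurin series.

-9/2

q(0) = 1
q′(0) = 0
q′′(0) = -9
So c_2 = q′′(0)/2! = -9/2.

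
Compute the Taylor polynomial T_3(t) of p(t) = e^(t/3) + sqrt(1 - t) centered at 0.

-73*t^3/1296 - 5*t^2/72 - t/6 + 2

Add the two expansions coefficient-wise.
[t^0] = 2;  [t^1] = -1/6;  [t^2] = -5/72;  [t^3] = -73/1296.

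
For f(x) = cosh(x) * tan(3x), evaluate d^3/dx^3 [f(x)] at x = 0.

63

Write out both Maclaurin series and multiply, keeping only the needed powers.
From the series, [x^3] f = 21/2; multiply by 3! = 6 to get 63.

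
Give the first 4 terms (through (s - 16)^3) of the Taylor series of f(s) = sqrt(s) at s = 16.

f(16) = 4
f′(16) = 1/8
f′′(16) = -1/256
f′′′(16) = 3/8192

(s - 16)^3/16384 - (s - 16)^2/512 + (s - 16)/8 + 4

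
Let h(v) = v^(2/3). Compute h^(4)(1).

Use the known series and substitute for the argument.
From the series, [(v - 1)^4] h = -7/243; multiply by 4! = 24 to get -56/81.

-56/81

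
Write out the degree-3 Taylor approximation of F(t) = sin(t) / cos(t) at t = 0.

t^3/3 + t

Invert the denominator's series and multiply.
[t^0] = 0;  [t^1] = 1;  [t^2] = 0;  [t^3] = 1/3.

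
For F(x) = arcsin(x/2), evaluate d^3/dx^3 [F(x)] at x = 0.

1/8

The coefficient of x^3 in the expansion is 1/48, so F′′′(0) = 3! * (1/48) = 1/8.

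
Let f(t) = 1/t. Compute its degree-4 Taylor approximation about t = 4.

Apply the Taylor formula c_k = f^(k)(a)/k!.

(t - 4)^4/1024 - (t - 4)^3/256 + (t - 4)^2/64 - (t - 4)/16 + 1/4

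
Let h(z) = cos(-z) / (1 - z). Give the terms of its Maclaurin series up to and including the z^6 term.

Expand each factor separately, then convolve coefficients.
h(0) = 1
h′(0) = 1
h′′(0) = 1
h′′′(0) = 3
h^(4)(0) = 13
h^(5)(0) = 65
h^(6)(0) = 389

389*z^6/720 + 13*z^5/24 + 13*z^4/24 + z^3/2 + z^2/2 + z + 1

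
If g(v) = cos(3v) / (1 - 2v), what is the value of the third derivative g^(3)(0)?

Multiply the two series term by term and collect like powers.
The coefficient of v^3 in the expansion is -1, so g′′′(0) = 3! * (-1) = -6.

-6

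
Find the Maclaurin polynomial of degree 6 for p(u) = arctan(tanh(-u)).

-2*u^5/3 + 2*u^3/3 - u

Plug the Maclaurin series of the inner function into that of the outer and collect terms.
[u^0] = 0;  [u^1] = -1;  [u^2] = 0;  [u^3] = 2/3;  [u^4] = 0;  [u^5] = -2/3;  [u^6] = 0.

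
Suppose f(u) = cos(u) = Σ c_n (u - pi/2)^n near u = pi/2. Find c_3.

1/6

Apply the Taylor formula c_k = f^(k)(a)/k!.
f(pi/2) = 0
f′(pi/2) = -1
f′′(pi/2) = 0
f′′′(pi/2) = 1
The Taylor polynomial is Σ f^(k)(pi/2)/k! · (u - pi/2)^k.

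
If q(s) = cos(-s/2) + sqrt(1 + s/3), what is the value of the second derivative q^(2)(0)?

-5/18

Combine the two series term by term.
The coefficient of s^2 in the expansion is -5/36, so q′′(0) = 2! * (-5/36) = -5/18.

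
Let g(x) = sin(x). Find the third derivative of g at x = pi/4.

-sqrt(2)/2

Compute the successive derivatives at the expansion point and divide by k!.
The coefficient of (x - pi/4)^3 in the expansion is -sqrt(2)/12, so g′′′(pi/4) = 3! * (-sqrt(2)/12) = -sqrt(2)/2.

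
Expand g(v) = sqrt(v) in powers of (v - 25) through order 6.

-21*(v - 25)^6/50000000000 + 7*(v - 25)^5/500000000 - (v - 25)^4/2000000 + (v - 25)^3/50000 - (v - 25)^2/1000 + (v - 25)/10 + 5

Use the known series and substitute for the argument.
g(25) = 5
g′(25) = 1/10
g′′(25) = -1/500
g′′′(25) = 3/25000
g^(4)(25) = -3/250000
g^(5)(25) = 21/12500000
g^(6)(25) = -189/625000000
Dividing each by k! gives the coefficients c_0, ..., c_6.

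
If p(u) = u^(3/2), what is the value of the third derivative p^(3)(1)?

From the series, [(u - 1)^3] p = -1/16; multiply by 3! = 6 to get -3/8.

-3/8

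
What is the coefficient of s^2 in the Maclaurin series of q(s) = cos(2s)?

-2

q(0) = 1
q′(0) = 0
q′′(0) = -4
So c_2 = q′′(0)/2! = -2.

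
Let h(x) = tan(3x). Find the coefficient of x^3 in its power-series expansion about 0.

[x^0] = 0;  [x^1] = 3;  [x^2] = 0;  [x^3] = 9.

9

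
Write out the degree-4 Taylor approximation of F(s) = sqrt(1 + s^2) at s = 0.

Differentiate repeatedly and evaluate at the center.
F(0) = 1
F′(0) = 0
F′′(0) = 1
F′′′(0) = 0
F^(4)(0) = -3
Dividing each by k! gives the coefficients c_0, ..., c_4.

-s^4/8 + s^2/2 + 1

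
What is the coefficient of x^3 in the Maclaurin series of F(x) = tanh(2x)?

Apply the Taylor formula c_k = f^(k)(a)/k!.
So c_3 = F′′′(0)/3! = -8/3.

-8/3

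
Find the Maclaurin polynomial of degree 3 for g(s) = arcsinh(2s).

-4*s^3/3 + 2*s

Compute the successive derivatives at the expansion point and divide by k!.
g(0) = 0
g′(0) = 2
g′′(0) = 0
g′′′(0) = -8
Then c_k = g^(k)(0)/k! gives each Taylor coefficient.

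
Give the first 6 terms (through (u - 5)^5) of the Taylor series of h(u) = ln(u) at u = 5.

[(u - 5)^0] = ln(5);  [(u - 5)^1] = 1/5;  [(u - 5)^2] = -1/50;  [(u - 5)^3] = 1/375;  [(u - 5)^4] = -1/2500;  [(u - 5)^5] = 1/15625.

(u - 5)^5/15625 - (u - 5)^4/2500 + (u - 5)^3/375 - (u - 5)^2/50 + (u - 5)/5 + ln(5)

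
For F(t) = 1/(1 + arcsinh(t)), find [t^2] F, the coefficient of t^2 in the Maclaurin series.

Compose series: expand the inner function first, then feed it into the outer expansion.
F(0) = 1
F′(0) = -1
F′′(0) = 2
Then c_k = F^(k)(0)/k! gives each Taylor coefficient.

1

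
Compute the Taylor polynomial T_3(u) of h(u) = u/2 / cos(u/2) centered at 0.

Write the quotient as an unknown series and match coefficients against numerator = denominator · series.
h(0) = 0
h′(0) = 1/2
h′′(0) = 0
h′′′(0) = 3/8
Dividing each by k! gives the coefficients c_0, ..., c_3.

u^3/16 + u/2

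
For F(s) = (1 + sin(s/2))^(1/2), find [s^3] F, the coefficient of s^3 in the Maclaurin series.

Compose series: expand the inner function first, then feed it into the outer expansion.

-1/384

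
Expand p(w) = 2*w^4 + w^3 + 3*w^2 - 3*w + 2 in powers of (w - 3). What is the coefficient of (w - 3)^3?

p(3) = 209
p′(3) = 258
p′′(3) = 240
p′′′(3) = 150
Then c_k = p^(k)(3)/k! gives each Taylor coefficient.

25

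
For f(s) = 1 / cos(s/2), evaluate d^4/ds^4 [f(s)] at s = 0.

5/16

Divide the numerator series by the denominator series (power-series long division).
The coefficient of s^4 in the expansion is 5/384, so f^(4)(0) = 4! * (5/384) = 5/16.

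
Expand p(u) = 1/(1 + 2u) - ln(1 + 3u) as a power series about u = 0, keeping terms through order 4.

145*u^4/4 - 17*u^3 + 17*u^2/2 - 5*u + 1

Expand each term separately and add.
p(0) = 1
p′(0) = -5
p′′(0) = 17
p′′′(0) = -102
p^(4)(0) = 870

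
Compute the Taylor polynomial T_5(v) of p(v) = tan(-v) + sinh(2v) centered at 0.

2*v^5/15 + v^3 + v

Add the two expansions coefficient-wise.
[v^0] = 0;  [v^1] = 1;  [v^2] = 0;  [v^3] = 1;  [v^4] = 0;  [v^5] = 2/15.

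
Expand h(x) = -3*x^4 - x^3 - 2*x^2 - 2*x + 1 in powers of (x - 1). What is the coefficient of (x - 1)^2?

[(x - 1)^0] = -7;  [(x - 1)^1] = -21;  [(x - 1)^2] = -23.
So c_2 = h′′(1)/2! = -23.

-23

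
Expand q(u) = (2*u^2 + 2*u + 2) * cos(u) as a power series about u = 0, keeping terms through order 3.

Multiply each power in the prefactor through the base expansion.
q(0) = 2
q′(0) = 2
q′′(0) = 2
q′′′(0) = -6

-u^3 + u^2 + 2*u + 2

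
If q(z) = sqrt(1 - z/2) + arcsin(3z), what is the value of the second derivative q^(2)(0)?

-1/16

Combine the two series term by term.
The coefficient of z^2 in the expansion is -1/32, so q′′(0) = 2! * (-1/32) = -1/16.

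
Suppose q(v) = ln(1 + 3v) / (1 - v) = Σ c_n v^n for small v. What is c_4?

Expand each factor separately, then convolve coefficients.
[v^0] = 0;  [v^1] = 3;  [v^2] = -3/2;  [v^3] = 15/2;  [v^4] = -51/4.

-51/4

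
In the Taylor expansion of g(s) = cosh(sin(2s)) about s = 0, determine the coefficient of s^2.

2

Substitute the inner expansion into the outer series and collect powers.
g(0) = 1
g′(0) = 0
g′′(0) = 4
So c_2 = g′′(0)/2! = 2.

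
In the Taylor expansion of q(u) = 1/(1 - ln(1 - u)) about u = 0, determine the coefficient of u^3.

-1/3

Substitute the inner expansion into the outer series and collect powers.
q(0) = 1
q′(0) = -1
q′′(0) = 1
q′′′(0) = -2
So c_3 = q′′′(0)/3! = -1/3.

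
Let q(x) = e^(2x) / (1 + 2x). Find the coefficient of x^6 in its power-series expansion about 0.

212/9

Write out both Maclaurin series and multiply, keeping only the needed powers.
[x^0] = 1;  [x^1] = 0;  [x^2] = 2;  [x^3] = -8/3;  [x^4] = 6;  [x^5] = -176/15;  [x^6] = 212/9.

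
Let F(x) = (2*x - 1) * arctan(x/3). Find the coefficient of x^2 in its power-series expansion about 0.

2/3

Shift and add copies of the series according to the polynomial's terms.
F(0) = 0
F′(0) = -1/3
F′′(0) = 4/3
So c_2 = F′′(0)/2! = 2/3.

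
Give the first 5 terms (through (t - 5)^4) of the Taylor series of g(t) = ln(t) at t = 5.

-(t - 5)^4/2500 + (t - 5)^3/375 - (t - 5)^2/50 + (t - 5)/5 + ln(5)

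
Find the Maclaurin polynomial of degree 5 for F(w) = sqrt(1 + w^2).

[w^0] = 1;  [w^1] = 0;  [w^2] = 1/2;  [w^3] = 0;  [w^4] = -1/8;  [w^5] = 0.

-w^4/8 + w^2/2 + 1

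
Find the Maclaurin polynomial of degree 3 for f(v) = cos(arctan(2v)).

1 - 2*v^2

Plug the Maclaurin series of the inner function into that of the outer and collect terms.
f(0) = 1
f′(0) = 0
f′′(0) = -4
f′′′(0) = 0
Dividing each by k! gives the coefficients c_0, ..., c_3.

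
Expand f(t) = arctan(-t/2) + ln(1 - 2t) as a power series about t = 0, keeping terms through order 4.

Combine the two series term by term.
f(0) = 0
f′(0) = -5/2
f′′(0) = -4
f′′′(0) = -63/4
f^(4)(0) = -96
The Taylor polynomial is Σ f^(k)(0)/k! · t^k.

-4*t^4 - 21*t^3/8 - 2*t^2 - 5*t/2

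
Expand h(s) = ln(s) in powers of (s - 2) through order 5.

h(2) = ln(2)
h′(2) = 1/2
h′′(2) = -1/4
h′′′(2) = 1/4
h^(4)(2) = -3/8
h^(5)(2) = 3/4

(s - 2)^5/160 - (s - 2)^4/64 + (s - 2)^3/24 - (s - 2)^2/8 + (s - 2)/2 + ln(2)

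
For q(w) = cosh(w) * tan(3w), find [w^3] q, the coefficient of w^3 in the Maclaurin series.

21/2

Take the Cauchy product of the two expansions.
q(0) = 0
q′(0) = 3
q′′(0) = 0
q′′′(0) = 63
Then c_k = q^(k)(0)/k! gives each Taylor coefficient.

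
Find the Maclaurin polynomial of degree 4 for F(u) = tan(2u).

8*u^3/3 + 2*u

[u^0] = 0;  [u^1] = 2;  [u^2] = 0;  [u^3] = 8/3;  [u^4] = 0.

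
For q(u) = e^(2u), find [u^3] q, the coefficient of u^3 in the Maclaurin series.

4/3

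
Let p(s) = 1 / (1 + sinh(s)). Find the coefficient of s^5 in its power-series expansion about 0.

Use the geometric series for the reciprocal, then substitute.
p(0) = 1
p′(0) = -1
p′′(0) = 2
p′′′(0) = -7
p^(4)(0) = 32
p^(5)(0) = -181
So c_5 = p^(5)(0)/5! = -181/120.

-181/120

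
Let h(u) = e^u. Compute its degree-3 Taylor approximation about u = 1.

e*(u - 1)^3/6 + e*(u - 1)^2/2 + e*(u - 1) + e

h(1) = e
h′(1) = e
h′′(1) = e
h′′′(1) = e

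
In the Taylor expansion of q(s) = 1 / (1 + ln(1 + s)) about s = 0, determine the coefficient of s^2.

3/2

Use the geometric series for the reciprocal, then substitute.
q(0) = 1
q′(0) = -1
q′′(0) = 3
The Taylor polynomial is Σ q^(k)(0)/k! · s^k.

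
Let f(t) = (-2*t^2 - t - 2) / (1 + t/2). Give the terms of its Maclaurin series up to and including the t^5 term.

t^5/4 - t^4/2 + t^3 - 2*t^2 - 2

Shift and add copies of the series according to the polynomial's terms.
f(0) = -2
f′(0) = 0
f′′(0) = -4
f′′′(0) = 6
f^(4)(0) = -12
f^(5)(0) = 30
Dividing each by k! gives the coefficients c_0, ..., c_5.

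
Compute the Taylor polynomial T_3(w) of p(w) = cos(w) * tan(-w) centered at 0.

w^3/6 - w

Write out both Maclaurin series and multiply, keeping only the needed powers.
[w^0] = 0;  [w^1] = -1;  [w^2] = 0;  [w^3] = 1/6.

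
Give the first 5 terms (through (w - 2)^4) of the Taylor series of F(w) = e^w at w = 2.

(w - 2)^4*e^(2)/24 + (w - 2)^3*e^(2)/6 + (w - 2)^2*e^(2)/2 + (w - 2)*e^(2) + e^(2)

Apply the Taylor formula c_k = f^(k)(a)/k!.
F(2) = e^(2)
F′(2) = e^(2)
F′′(2) = e^(2)
F′′′(2) = e^(2)
F^(4)(2) = e^(2)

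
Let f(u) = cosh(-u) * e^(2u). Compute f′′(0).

Take the Cauchy product of the two expansions.
From the series, [u^2] f = 5/2; multiply by 2! = 2 to get 5.

5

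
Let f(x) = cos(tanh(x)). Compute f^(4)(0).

Plug the Maclaurin series of the inner function into that of the outer and collect terms.
The coefficient of x^4 in the expansion is 3/8, so f^(4)(0) = 4! * (3/8) = 9.

9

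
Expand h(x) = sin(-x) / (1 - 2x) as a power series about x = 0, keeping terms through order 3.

Take the Cauchy product of the two expansions.
h(0) = 0
h′(0) = -1
h′′(0) = -4
h′′′(0) = -23
Then c_k = h^(k)(0)/k! gives each Taylor coefficient.

-23*x^3/6 - 2*x^2 - x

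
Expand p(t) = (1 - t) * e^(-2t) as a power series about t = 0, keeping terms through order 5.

Multiply each power in the prefactor through the base expansion.

-14*t^5/15 + 2*t^4 - 10*t^3/3 + 4*t^2 - 3*t + 1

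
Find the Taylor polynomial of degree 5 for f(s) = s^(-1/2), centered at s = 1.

-63*(s - 1)^5/256 + 35*(s - 1)^4/128 - 5*(s - 1)^3/16 + 3*(s - 1)^2/8 - (s - 1)/2 + 1

f(1) = 1
f′(1) = -1/2
f′′(1) = 3/4
f′′′(1) = -15/8
f^(4)(1) = 105/16
f^(5)(1) = -945/32
The Taylor polynomial is Σ f^(k)(1)/k! · (s - 1)^k.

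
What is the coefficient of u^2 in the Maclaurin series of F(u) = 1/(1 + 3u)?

F(0) = 1
F′(0) = -3
F′′(0) = 18

9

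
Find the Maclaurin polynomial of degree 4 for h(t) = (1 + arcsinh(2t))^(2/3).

Substitute the inner expansion into the outer series and collect powers.
[t^0] = 1;  [t^1] = 4/3;  [t^2] = -4/9;  [t^3] = -40/81;  [t^4] = 32/243.

32*t^4/243 - 40*t^3/81 - 4*t^2/9 + 4*t/3 + 1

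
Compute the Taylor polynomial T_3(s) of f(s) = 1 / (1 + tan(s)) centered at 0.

-4*s^3/3 + s^2 - s + 1

Expand as Σ (-1)^k u^k with u equal to the inner function's series.
f(0) = 1
f′(0) = -1
f′′(0) = 2
f′′′(0) = -8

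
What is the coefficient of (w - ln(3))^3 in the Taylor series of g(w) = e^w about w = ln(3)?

g(ln(3)) = 3
g′(ln(3)) = 3
g′′(ln(3)) = 3
g′′′(ln(3)) = 3

1/2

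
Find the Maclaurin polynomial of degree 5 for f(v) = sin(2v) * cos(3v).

781*v^5/60 - 31*v^3/3 + 2*v

Write out both Maclaurin series and multiply, keeping only the needed powers.
f(0) = 0
f′(0) = 2
f′′(0) = 0
f′′′(0) = -62
f^(4)(0) = 0
f^(5)(0) = 1562
Then c_k = f^(k)(0)/k! gives each Taylor coefficient.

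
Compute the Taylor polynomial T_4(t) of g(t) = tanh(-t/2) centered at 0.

g(0) = 0
g′(0) = -1/2
g′′(0) = 0
g′′′(0) = 1/4
g^(4)(0) = 0
The Taylor polynomial is Σ g^(k)(0)/k! · t^k.

t^3/24 - t/2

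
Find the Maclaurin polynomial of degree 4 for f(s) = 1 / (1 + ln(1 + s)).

11*s^4/3 - 7*s^3/3 + 3*s^2/2 - s + 1

Use the geometric series for the reciprocal, then substitute.
f(0) = 1
f′(0) = -1
f′′(0) = 3
f′′′(0) = -14
f^(4)(0) = 88
Then c_k = f^(k)(0)/k! gives each Taylor coefficient.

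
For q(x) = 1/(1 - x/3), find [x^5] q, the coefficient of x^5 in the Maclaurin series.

1/243

c_5 = q^(5)(0)/5! = 1/243.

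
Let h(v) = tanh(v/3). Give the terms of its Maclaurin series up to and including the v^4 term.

-v^3/81 + v/3

h(0) = 0
h′(0) = 1/3
h′′(0) = 0
h′′′(0) = -2/27
h^(4)(0) = 0
The Taylor polynomial is Σ h^(k)(0)/k! · v^k.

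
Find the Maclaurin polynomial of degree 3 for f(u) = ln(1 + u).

u^3/3 - u^2/2 + u

f(0) = 0
f′(0) = 1
f′′(0) = -1
f′′′(0) = 2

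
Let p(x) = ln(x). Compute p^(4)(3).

-2/27

From the series, [(x - 3)^4] p = -1/324; multiply by 4! = 24 to get -2/27.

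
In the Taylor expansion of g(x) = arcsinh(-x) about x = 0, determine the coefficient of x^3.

1/6

g(0) = 0
g′(0) = -1
g′′(0) = 0
g′′′(0) = 1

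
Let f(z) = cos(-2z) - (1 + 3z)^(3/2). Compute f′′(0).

-43/4

Add the two expansions coefficient-wise.
From the series, [z^2] f = -43/8; multiply by 2! = 2 to get -43/4.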